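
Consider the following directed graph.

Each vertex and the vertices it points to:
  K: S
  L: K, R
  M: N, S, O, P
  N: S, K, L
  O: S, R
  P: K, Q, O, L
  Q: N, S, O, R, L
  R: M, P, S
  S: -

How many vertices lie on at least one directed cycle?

7

A vertex is on a directed cycle iff it belongs to a strongly connected component of size ≥ 2 (or has a self-loop).
The vertices on cycles are {L, M, N, O, P, Q, R} — 7 in total.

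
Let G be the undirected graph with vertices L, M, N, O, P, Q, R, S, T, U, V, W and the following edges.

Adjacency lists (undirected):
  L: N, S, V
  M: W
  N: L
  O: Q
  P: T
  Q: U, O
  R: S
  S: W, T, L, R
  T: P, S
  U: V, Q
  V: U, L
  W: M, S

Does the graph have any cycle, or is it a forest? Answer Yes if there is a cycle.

No

DFS, tracking each vertex's parent; an edge to a visited non-parent vertex closes a cycle.
Start from R:
visit R (parent –)
  visit S (parent R)
    visit W (parent S)
      visit M (parent W)
        M–W: parent, skip
      W–S: parent, skip
    visit T (parent S)
      visit P (parent T)
        P–T: parent, skip
      T–S: parent, skip
    visit L (parent S)
      visit N (parent L)
        N–L: parent, skip
      L–S: parent, skip
      visit V (parent L)
        visit U (parent V)
          U–V: parent, skip
          visit Q (parent U)
            Q–U: parent, skip
            visit O (parent Q)
              O–Q: parent, skip
        V–L: parent, skip
    S–R: parent, skip
No non-parent visited neighbor found — the graph is a forest.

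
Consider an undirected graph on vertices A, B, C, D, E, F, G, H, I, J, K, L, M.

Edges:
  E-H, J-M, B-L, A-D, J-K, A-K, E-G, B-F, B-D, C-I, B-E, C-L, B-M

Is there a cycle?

DFS, tracking each vertex's parent; an edge to a visited non-parent vertex closes a cycle.
Start from G:
visit G (parent –)
  visit E (parent G)
    E–G: parent, skip
    visit H (parent E)
      H–E: parent, skip
    visit B (parent E)
      visit M (parent B)
        M–B: parent, skip
        visit J (parent M)
          visit K (parent J)
            visit A (parent K)
              A–K: parent, skip
              visit D (parent A)
                D–B: B visited and ≠ parent → cycle
Cycle: B – M – J – K – A – D – B.

Yes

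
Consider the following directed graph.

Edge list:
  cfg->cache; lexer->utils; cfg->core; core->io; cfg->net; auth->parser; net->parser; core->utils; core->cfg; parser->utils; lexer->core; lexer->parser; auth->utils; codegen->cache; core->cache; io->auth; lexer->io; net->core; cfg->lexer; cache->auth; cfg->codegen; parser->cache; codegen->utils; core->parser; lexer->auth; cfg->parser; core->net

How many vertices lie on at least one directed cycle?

7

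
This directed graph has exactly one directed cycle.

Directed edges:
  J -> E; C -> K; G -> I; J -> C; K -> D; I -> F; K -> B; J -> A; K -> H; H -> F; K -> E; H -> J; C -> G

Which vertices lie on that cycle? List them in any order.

C, H, J, K

DFS with gray/black marking from J:
J gray
  E gray
  E black
  A gray
  A black
  C gray
    K gray
      D gray
      D black
      K→E: E black — skip
      B gray
      B black
      H gray
        F gray
        F black
        H→J: J is gray → back edge
Back edge closes the cycle J → C → K → H → J; its vertices are {C, H, J, K}.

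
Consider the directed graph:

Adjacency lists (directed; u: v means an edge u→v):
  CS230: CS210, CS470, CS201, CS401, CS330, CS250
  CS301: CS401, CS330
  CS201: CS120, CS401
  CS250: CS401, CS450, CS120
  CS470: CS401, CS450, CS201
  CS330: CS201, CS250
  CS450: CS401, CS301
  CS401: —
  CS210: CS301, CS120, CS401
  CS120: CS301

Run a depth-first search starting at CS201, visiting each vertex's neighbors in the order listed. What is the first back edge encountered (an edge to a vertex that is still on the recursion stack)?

CS330->CS201

DFS from CS201 (visiting each vertex's neighbors in the order listed); mark gray on enter, black on exit:
CS201 gray
  CS120 gray
    CS301 gray
      CS401 gray
      CS401 black
      CS330 gray
        CS330→CS201: CS201 is gray → back edge
First back edge: CS330 → CS201.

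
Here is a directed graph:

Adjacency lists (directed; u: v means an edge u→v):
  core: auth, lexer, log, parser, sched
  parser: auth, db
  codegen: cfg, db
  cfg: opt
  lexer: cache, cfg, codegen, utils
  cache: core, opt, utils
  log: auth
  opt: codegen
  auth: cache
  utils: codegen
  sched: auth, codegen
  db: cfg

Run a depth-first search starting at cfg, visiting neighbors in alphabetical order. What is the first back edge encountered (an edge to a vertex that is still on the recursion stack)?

codegen→cfg

DFS from cfg (visiting neighbors in alphabetical order); mark gray on enter, black on exit:
cfg gray
  opt gray
    codegen gray
      codegen→cfg: cfg is gray → back edge
First back edge: codegen → cfg.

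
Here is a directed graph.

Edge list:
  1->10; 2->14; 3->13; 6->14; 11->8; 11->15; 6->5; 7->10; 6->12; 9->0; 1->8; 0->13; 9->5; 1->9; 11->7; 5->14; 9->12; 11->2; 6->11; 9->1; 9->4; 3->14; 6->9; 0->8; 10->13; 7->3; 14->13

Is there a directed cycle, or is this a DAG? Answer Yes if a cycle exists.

DFS with white/gray/black marking, starting from 2:
2 gray
  14 gray
    13 gray
    13 black
  14 black
2 black
0 gray
  0→13: 13 black — skip
  8 gray
  8 black
0 black
1 gray
  9 gray
    4 gray
    4 black
    12 gray
    12 black
    9→0: 0 black — skip
    9→1: 1 is gray → back edge
Back edge found, so a cycle exists: 1 → 9 → 1.

Yes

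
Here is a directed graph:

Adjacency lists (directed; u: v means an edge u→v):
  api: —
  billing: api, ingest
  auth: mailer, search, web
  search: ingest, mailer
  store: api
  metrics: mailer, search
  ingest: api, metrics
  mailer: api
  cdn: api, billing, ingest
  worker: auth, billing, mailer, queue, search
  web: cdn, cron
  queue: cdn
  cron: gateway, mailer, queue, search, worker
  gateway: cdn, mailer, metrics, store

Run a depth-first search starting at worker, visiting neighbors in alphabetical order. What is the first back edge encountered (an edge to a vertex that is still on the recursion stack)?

metrics->search

DFS from worker (visiting neighbors in alphabetical order); mark gray on enter, black on exit:
worker gray
  auth gray
    mailer gray
      api gray
      api black
    mailer black
    search gray
      ingest gray
        ingest→api: api black — skip
        metrics gray
          metrics→mailer: mailer black — skip
          metrics→search: search is gray → back edge
First back edge: metrics → search.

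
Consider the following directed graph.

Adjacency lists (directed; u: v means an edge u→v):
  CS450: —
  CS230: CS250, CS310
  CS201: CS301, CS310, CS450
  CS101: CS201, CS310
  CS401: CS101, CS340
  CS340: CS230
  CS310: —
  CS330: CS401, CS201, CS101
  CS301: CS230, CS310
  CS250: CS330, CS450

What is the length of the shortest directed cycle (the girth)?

5

For each vertex v, BFS finds the shortest path from v back to v.
The shortest such closed walk is CS250 → CS330 → CS201 → CS301 → CS230 → CS250, length 5.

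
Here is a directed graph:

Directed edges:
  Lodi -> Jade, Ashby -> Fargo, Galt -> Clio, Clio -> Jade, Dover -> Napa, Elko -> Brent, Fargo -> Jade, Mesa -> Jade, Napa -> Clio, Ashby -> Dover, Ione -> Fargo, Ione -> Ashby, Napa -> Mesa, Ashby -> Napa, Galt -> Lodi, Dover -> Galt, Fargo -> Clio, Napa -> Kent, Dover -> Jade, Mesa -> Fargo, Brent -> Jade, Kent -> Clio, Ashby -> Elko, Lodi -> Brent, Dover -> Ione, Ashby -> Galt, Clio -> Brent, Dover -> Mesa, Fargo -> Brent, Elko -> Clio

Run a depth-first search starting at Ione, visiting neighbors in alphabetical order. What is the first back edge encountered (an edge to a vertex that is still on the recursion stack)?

Dover->Ione

DFS from Ione (visiting neighbors in alphabetical order); mark gray on enter, black on exit:
Ione gray
  Ashby gray
    Dover gray
      Galt gray
        Clio gray
          Brent gray
            Jade gray
            Jade black
          Brent black
          Clio→Jade: Jade black — skip
        Clio black
        Lodi gray
          Lodi→Brent: Brent black — skip
          Lodi→Jade: Jade black — skip
        Lodi black
      Galt black
      Dover→Ione: Ione is gray → back edge
First back edge: Dover → Ione.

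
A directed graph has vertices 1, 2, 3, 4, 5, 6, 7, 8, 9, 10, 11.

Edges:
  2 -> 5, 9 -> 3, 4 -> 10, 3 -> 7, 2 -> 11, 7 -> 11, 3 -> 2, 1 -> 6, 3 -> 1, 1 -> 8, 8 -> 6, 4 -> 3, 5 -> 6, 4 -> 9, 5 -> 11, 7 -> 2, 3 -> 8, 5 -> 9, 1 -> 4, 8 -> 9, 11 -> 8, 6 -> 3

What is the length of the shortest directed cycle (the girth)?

For each vertex v, BFS finds the shortest path from v back to v.
The shortest such closed walk is 4 → 3 → 1 → 4, length 3.

3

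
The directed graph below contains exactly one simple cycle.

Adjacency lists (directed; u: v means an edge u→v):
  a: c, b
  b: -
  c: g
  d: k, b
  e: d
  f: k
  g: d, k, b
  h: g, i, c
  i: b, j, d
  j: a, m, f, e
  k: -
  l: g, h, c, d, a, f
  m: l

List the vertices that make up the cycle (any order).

h, i, j, l, m

DFS with gray/black marking from i:
i gray
  b gray
  b black
  j gray
    a gray
      c gray
        g gray
          d gray
            k gray
            k black
            d→b: b black — skip
          d black
          g→k: k black — skip
          g→b: b black — skip
        g black
      c black
      a→b: b black — skip
    a black
    m gray
      l gray
        l→g: g black — skip
        h gray
          h→g: g black — skip
          h→i: i is gray → back edge
Back edge closes the cycle i → j → m → l → h → i; its vertices are {h, i, j, l, m}.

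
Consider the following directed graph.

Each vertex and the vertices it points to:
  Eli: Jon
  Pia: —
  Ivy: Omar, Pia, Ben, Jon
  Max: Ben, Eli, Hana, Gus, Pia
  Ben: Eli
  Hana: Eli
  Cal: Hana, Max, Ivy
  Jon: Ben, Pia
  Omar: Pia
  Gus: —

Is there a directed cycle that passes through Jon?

Yes

Jon is on a cycle iff Jon can reach itself via ≥1 edge.
Jon → Ben → Eli → Jon — yes.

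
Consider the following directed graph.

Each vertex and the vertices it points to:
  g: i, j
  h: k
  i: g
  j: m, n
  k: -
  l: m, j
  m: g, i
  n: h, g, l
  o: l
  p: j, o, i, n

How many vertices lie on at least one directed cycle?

A vertex is on a directed cycle iff it belongs to a strongly connected component of size ≥ 2 (or has a self-loop).
The vertices on cycles are {g, i, j, l, m, n} — 6 in total.

6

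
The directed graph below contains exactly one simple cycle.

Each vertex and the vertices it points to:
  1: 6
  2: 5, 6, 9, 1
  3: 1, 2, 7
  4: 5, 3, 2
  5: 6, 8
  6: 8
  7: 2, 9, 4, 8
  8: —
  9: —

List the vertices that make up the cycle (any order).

DFS with gray/black marking from 7:
7 gray
  2 gray
    5 gray
      6 gray
        8 gray
        8 black
      6 black
      5→8: 8 black — skip
    5 black
    2→6: 6 black — skip
    9 gray
    9 black
    1 gray
      1→6: 6 black — skip
    1 black
  2 black
  7→9: 9 black — skip
  4 gray
    4→5: 5 black — skip
    3 gray
      3→1: 1 black — skip
      3→2: 2 black — skip
      3→7: 7 is gray → back edge
Back edge closes the cycle 7 → 4 → 3 → 7; its vertices are {3, 4, 7}.

3, 4, 7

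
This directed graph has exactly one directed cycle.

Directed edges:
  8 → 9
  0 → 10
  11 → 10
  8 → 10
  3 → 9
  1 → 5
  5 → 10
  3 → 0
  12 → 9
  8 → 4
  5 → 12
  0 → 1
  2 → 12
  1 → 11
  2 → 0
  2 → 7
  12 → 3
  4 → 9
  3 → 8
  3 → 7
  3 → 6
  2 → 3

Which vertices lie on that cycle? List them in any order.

0, 1, 3, 5, 12

DFS with gray/black marking from 3:
3 gray
  7 gray
  7 black
  8 gray
    4 gray
      9 gray
      9 black
    4 black
    10 gray
    10 black
    8→9: 9 black — skip
  8 black
  0 gray
    1 gray
      11 gray
        11→10: 10 black — skip
      11 black
      5 gray
        5→10: 10 black — skip
        12 gray
          12→9: 9 black — skip
          12→3: 3 is gray → back edge
Back edge closes the cycle 3 → 0 → 1 → 5 → 12 → 3; its vertices are {0, 1, 3, 5, 12}.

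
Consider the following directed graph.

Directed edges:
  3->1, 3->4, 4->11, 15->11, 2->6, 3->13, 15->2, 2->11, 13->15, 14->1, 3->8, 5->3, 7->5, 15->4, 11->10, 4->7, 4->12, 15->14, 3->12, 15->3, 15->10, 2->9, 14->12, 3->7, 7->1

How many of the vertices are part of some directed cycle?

A vertex is on a directed cycle iff it belongs to a strongly connected component of size ≥ 2 (or has a self-loop).
The vertices on cycles are {3, 4, 5, 7, 13, 15} — 6 in total.

6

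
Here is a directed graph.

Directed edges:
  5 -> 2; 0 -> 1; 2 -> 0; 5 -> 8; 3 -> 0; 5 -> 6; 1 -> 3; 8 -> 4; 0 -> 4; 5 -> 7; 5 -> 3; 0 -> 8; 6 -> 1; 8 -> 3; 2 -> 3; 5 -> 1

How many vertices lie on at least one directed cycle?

A vertex is on a directed cycle iff it belongs to a strongly connected component of size ≥ 2 (or has a self-loop).
The vertices on cycles are {0, 1, 3, 8} — 4 in total.

4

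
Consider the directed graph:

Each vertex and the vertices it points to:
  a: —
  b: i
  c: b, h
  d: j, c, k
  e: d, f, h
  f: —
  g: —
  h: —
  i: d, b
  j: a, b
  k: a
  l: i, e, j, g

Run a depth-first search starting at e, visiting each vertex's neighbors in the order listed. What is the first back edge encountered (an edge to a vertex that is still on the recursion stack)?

i->d

DFS from e (visiting each vertex's neighbors in the order listed); mark gray on enter, black on exit:
e gray
  d gray
    j gray
      a gray
      a black
      b gray
        i gray
          i→d: d is gray → back edge
First back edge: i → d.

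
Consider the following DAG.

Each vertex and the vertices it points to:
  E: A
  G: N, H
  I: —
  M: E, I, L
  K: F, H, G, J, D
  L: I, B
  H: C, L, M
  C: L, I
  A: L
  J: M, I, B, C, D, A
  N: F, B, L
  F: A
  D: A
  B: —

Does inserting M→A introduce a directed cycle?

Adding M→A creates a cycle iff A can already reach M.
Explore from A: no path reaches M. The graph stays acyclic.

No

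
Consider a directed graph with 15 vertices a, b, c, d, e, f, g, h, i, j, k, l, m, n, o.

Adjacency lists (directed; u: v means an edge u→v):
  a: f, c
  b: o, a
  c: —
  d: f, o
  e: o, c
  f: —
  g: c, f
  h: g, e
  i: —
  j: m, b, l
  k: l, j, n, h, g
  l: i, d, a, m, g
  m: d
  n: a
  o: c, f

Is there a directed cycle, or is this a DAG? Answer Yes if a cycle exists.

DFS with white/gray/black marking, starting from j:
j gray
  m gray
    d gray
      f gray
      f black
      o gray
        c gray
        c black
        o→f: f black — skip
      o black
    d black
  m black
  b gray
    b→o: o black — skip
    a gray
      a→f: f black — skip
      a→c: c black — skip
    a black
  b black
  l gray
    i gray
    i black
    l→d: d black — skip
    l→a: a black — skip
    l→m: m black — skip
    g gray
      g→c: c black — skip
      g→f: f black — skip
    g black
  l black
j black
e gray
  e→o: o black — skip
  e→c: c black — skip
e black
h gray
  h→g: g black — skip
  h→e: e black — skip
h black
k gray
  k→l: l black — skip
  k→j: j black — skip
  n gray
    n→a: a black — skip
  n black
  k→h: h black — skip
  k→g: g black — skip
k black
Every edge goes to a white or black vertex — no back edge, so the graph is acyclic.

No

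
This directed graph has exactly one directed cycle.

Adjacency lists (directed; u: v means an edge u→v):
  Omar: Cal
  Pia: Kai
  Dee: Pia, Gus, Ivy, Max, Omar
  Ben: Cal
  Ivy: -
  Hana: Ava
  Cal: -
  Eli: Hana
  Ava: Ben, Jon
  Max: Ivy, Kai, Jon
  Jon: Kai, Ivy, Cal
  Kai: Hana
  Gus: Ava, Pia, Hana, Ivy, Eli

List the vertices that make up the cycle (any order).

Ava, Jon, Kai, Hana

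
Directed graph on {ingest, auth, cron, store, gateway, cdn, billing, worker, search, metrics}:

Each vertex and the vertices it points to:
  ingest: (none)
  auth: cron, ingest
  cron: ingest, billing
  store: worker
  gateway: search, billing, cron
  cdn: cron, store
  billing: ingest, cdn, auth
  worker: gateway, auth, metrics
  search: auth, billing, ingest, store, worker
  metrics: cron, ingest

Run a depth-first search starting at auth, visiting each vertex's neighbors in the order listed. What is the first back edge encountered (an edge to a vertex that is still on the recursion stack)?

DFS from auth (visiting each vertex's neighbors in the order listed); mark gray on enter, black on exit:
auth gray
  cron gray
    ingest gray
    ingest black
    billing gray
      billing→ingest: ingest black — skip
      cdn gray
        cdn→cron: cron is gray → back edge
First back edge: cdn → cron.

cdn->cron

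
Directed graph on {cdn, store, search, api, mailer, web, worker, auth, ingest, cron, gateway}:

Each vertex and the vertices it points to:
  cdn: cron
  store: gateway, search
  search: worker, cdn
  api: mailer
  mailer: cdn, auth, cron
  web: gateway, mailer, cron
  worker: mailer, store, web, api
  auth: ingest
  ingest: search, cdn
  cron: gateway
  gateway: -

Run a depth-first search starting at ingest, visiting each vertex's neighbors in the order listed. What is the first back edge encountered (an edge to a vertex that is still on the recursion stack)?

DFS from ingest (visiting each vertex's neighbors in the order listed); mark gray on enter, black on exit:
ingest gray
  search gray
    worker gray
      mailer gray
        cdn gray
          cron gray
            gateway gray
            gateway black
          cron black
        cdn black
        auth gray
          auth→ingest: ingest is gray → back edge
First back edge: auth → ingest.

auth→ingest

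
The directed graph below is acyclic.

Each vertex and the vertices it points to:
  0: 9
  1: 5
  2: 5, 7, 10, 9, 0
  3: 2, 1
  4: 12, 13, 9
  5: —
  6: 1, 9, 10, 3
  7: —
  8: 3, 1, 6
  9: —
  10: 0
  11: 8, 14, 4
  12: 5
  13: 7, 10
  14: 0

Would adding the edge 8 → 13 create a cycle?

Adding 8→13 creates a cycle iff 13 can already reach 8.
Explore from 13: no path reaches 8. The graph stays acyclic.

No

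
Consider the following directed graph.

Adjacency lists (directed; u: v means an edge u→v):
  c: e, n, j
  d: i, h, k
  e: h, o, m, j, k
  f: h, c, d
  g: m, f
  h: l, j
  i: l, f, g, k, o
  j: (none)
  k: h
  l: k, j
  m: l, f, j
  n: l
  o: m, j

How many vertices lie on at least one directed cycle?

11

A vertex is on a directed cycle iff it belongs to a strongly connected component of size ≥ 2 (or has a self-loop).
The vertices on cycles are {c, d, e, f, g, h, i, k, l, m, o} — 11 in total.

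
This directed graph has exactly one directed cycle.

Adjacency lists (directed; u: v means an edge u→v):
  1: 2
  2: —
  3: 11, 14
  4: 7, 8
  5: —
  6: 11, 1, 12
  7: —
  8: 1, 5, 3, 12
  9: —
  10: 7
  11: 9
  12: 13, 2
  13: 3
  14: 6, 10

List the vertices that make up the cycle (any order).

3, 6, 12, 13, 14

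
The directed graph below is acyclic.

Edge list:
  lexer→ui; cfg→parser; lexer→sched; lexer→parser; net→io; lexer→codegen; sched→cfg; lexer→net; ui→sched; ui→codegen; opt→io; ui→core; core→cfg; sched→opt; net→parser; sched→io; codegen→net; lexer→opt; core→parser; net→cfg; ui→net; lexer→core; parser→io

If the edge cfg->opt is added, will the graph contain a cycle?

No

Adding cfg→opt creates a cycle iff opt can already reach cfg.
Explore from opt: no path reaches cfg. The graph stays acyclic.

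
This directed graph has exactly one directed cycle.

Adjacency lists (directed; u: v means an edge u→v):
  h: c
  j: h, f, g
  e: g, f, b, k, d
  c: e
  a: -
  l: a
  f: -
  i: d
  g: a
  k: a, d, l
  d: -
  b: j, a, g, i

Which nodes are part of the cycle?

b, c, e, h, j

DFS with gray/black marking from c:
c gray
  e gray
    g gray
      a gray
      a black
    g black
    f gray
    f black
    b gray
      j gray
        h gray
          h→c: c is gray → back edge
Back edge closes the cycle c → e → b → j → h → c; its vertices are {b, c, e, h, j}.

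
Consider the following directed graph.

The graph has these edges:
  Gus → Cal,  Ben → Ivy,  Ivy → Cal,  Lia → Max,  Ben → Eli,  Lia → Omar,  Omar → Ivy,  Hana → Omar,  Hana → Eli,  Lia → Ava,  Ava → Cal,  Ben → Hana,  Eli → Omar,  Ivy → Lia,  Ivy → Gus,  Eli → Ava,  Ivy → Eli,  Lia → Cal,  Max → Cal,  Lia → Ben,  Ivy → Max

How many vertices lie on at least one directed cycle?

A vertex is on a directed cycle iff it belongs to a strongly connected component of size ≥ 2 (or has a self-loop).
The vertices on cycles are {Ben, Eli, Ivy, Lia, Hana, Omar} — 6 in total.

6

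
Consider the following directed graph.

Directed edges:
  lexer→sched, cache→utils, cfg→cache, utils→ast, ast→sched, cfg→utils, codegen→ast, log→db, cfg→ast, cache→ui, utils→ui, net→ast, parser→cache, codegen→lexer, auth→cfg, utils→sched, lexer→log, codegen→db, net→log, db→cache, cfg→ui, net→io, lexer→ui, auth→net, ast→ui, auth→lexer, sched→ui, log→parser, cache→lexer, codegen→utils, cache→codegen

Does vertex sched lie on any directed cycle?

No

sched lies on a cycle iff there is a path from sched back to itself.
Exploring from sched, it never reaches itself; equivalently, its strongly connected component is a singleton.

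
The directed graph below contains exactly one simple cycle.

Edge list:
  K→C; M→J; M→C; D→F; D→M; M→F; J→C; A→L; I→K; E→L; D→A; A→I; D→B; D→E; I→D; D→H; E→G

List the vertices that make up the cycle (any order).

A, D, I

DFS with gray/black marking from D:
D gray
  F gray
  F black
  M gray
    J gray
      C gray
      C black
    J black
    M→C: C black — skip
    M→F: F black — skip
  M black
  B gray
  B black
  E gray
    L gray
    L black
    G gray
    G black
  E black
  A gray
    I gray
      I→D: D is gray → back edge
Back edge closes the cycle D → A → I → D; its vertices are {A, D, I}.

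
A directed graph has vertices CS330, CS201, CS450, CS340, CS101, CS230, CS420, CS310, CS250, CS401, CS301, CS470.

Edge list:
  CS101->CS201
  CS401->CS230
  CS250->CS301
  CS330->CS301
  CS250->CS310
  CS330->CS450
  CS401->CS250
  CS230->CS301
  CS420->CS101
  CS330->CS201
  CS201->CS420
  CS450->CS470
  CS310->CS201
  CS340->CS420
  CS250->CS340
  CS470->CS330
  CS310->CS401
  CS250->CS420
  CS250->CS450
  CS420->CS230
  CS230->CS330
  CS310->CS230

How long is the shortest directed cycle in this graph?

3

For each vertex v, BFS finds the shortest path from v back to v.
The shortest such closed walk is CS310 → CS401 → CS250 → CS310, length 3.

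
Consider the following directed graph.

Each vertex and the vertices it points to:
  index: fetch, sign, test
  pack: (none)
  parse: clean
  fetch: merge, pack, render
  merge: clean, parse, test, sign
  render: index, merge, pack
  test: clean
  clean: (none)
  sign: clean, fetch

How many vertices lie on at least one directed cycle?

A vertex is on a directed cycle iff it belongs to a strongly connected component of size ≥ 2 (or has a self-loop).
The vertices on cycles are {sign, fetch, index, merge, render} — 5 in total.

5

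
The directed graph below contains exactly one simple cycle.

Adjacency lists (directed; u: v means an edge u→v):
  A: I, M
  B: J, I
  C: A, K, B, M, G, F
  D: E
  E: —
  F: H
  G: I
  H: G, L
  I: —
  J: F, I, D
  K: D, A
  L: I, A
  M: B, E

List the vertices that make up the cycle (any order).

DFS with gray/black marking from B:
B gray
  J gray
    F gray
      H gray
        G gray
          I gray
          I black
        G black
        L gray
          L→I: I black — skip
          A gray
            A→I: I black — skip
            M gray
              M→B: B is gray → back edge
Back edge closes the cycle B → J → F → H → L → A → M → B; its vertices are {A, B, F, H, J, L, M}.

A, B, F, H, J, L, M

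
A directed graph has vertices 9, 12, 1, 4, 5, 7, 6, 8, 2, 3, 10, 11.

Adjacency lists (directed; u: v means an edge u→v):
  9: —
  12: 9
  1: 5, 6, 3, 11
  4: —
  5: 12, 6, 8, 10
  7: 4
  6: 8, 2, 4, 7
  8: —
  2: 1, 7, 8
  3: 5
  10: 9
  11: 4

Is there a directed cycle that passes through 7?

No

7 lies on a cycle iff there is a path from 7 back to itself.
Exploring from 7, it never reaches itself; equivalently, its strongly connected component is a singleton.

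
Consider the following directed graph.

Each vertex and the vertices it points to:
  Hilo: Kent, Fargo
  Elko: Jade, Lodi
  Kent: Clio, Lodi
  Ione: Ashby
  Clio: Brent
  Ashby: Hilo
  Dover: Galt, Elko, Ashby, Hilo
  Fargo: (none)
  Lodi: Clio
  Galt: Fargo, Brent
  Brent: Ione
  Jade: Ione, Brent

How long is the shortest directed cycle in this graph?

For each vertex v, BFS finds the shortest path from v back to v.
The shortest such closed walk is Ashby → Hilo → Kent → Clio → Brent → Ione → Ashby, length 6.

6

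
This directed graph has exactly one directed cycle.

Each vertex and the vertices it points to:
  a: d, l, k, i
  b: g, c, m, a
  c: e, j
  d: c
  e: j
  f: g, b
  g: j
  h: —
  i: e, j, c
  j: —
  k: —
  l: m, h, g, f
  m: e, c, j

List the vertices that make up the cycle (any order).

DFS with gray/black marking from a:
a gray
  d gray
    c gray
      e gray
        j gray
        j black
      e black
      c→j: j black — skip
    c black
  d black
  l gray
    m gray
      m→e: e black — skip
      m→c: c black — skip
      m→j: j black — skip
    m black
    h gray
    h black
    g gray
      g→j: j black — skip
    g black
    f gray
      f→g: g black — skip
      b gray
        b→g: g black — skip
        b→c: c black — skip
        b→m: m black — skip
        b→a: a is gray → back edge
Back edge closes the cycle a → l → f → b → a; its vertices are {a, b, f, l}.

a, b, f, l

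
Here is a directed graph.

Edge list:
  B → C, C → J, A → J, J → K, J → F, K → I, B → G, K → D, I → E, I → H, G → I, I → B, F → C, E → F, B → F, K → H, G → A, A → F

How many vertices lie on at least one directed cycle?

9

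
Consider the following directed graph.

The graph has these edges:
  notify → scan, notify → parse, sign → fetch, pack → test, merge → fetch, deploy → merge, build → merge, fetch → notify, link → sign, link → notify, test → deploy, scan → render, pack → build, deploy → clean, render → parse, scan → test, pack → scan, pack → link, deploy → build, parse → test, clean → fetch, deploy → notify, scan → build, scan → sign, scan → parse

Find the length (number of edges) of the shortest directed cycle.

For each vertex v, BFS finds the shortest path from v back to v.
The shortest such closed walk is scan → sign → fetch → notify → scan, length 4.

4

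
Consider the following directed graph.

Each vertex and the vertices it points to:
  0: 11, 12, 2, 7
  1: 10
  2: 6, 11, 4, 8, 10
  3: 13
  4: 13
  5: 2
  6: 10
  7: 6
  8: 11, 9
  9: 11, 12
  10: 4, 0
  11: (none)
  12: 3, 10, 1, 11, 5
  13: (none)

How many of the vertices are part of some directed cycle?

10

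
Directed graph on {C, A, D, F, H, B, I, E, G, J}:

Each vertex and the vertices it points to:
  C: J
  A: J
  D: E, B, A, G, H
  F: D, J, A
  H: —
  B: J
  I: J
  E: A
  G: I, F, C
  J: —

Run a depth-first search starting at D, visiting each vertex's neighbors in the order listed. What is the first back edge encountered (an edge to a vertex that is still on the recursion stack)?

F->D

DFS from D (visiting each vertex's neighbors in the order listed); mark gray on enter, black on exit:
D gray
  E gray
    A gray
      J gray
      J black
    A black
  E black
  B gray
    B→J: J black — skip
  B black
  D→A: A black — skip
  G gray
    I gray
      I→J: J black — skip
    I black
    F gray
      F→D: D is gray → back edge
First back edge: F → D.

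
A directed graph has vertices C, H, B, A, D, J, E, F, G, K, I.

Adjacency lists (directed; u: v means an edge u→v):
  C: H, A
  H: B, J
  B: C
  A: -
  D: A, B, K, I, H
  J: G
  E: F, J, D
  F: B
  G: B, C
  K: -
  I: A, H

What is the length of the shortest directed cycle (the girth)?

For each vertex v, BFS finds the shortest path from v back to v.
The shortest such closed walk is C → H → B → C, length 3.

3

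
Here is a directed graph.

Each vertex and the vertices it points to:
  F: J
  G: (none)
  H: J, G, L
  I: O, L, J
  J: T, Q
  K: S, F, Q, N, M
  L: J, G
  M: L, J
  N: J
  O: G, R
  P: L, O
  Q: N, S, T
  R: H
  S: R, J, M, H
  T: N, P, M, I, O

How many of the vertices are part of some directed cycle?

A vertex is on a directed cycle iff it belongs to a strongly connected component of size ≥ 2 (or has a self-loop).
The vertices on cycles are {H, I, J, L, M, N, O, P, Q, R, S, T} — 12 in total.

12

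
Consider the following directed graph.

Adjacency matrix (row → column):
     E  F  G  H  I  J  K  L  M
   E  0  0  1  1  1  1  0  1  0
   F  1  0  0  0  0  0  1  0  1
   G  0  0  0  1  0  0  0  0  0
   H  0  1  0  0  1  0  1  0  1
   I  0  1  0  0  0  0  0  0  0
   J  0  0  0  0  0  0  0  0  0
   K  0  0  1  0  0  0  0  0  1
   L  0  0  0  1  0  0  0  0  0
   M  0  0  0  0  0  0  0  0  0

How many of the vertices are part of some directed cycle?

A vertex is on a directed cycle iff it belongs to a strongly connected component of size ≥ 2 (or has a self-loop).
The vertices on cycles are {E, F, G, H, I, K, L} — 7 in total.

7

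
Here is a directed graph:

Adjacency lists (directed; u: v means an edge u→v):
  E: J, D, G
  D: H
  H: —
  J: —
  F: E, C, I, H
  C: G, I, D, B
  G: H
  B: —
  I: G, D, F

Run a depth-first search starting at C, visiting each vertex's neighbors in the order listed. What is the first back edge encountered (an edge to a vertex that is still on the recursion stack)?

F→C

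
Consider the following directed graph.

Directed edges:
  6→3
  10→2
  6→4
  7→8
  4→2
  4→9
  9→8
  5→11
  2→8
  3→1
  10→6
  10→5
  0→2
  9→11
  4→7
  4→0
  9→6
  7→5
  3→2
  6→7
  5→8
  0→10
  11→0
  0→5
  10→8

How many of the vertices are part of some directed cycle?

8

A vertex is on a directed cycle iff it belongs to a strongly connected component of size ≥ 2 (or has a self-loop).
The vertices on cycles are {0, 4, 5, 6, 7, 9, 10, 11} — 8 in total.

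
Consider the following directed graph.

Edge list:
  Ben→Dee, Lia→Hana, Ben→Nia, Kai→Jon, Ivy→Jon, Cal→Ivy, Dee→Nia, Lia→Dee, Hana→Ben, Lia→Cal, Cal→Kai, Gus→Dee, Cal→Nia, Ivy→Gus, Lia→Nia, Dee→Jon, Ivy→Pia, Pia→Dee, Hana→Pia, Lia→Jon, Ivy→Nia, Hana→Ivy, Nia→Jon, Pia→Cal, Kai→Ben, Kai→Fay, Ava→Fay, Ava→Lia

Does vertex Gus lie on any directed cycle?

Gus lies on a cycle iff there is a path from Gus back to itself.
Exploring from Gus, it never reaches itself; equivalently, its strongly connected component is a singleton.

No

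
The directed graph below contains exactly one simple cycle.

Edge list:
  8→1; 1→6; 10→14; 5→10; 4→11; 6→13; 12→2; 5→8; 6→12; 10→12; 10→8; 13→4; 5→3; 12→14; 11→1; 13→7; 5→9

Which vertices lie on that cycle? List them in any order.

1, 4, 6, 11, 13

DFS with gray/black marking from 1:
1 gray
  6 gray
    12 gray
      14 gray
      14 black
      2 gray
      2 black
    12 black
    13 gray
      4 gray
        11 gray
          11→1: 1 is gray → back edge
Back edge closes the cycle 1 → 6 → 13 → 4 → 11 → 1; its vertices are {1, 4, 6, 11, 13}.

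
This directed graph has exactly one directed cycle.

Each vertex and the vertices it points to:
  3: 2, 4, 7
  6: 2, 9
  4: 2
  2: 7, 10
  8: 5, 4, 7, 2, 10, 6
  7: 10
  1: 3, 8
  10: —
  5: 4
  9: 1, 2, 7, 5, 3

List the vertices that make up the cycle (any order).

DFS with gray/black marking from 1:
1 gray
  3 gray
    2 gray
      7 gray
        10 gray
        10 black
      7 black
      2→10: 10 black — skip
    2 black
    4 gray
      4→2: 2 black — skip
    4 black
    3→7: 7 black — skip
  3 black
  8 gray
    5 gray
      5→4: 4 black — skip
    5 black
    8→4: 4 black — skip
    8→7: 7 black — skip
    8→2: 2 black — skip
    8→10: 10 black — skip
    6 gray
      6→2: 2 black — skip
      9 gray
        9→1: 1 is gray → back edge
Back edge closes the cycle 1 → 8 → 6 → 9 → 1; its vertices are {1, 6, 8, 9}.

1, 6, 8, 9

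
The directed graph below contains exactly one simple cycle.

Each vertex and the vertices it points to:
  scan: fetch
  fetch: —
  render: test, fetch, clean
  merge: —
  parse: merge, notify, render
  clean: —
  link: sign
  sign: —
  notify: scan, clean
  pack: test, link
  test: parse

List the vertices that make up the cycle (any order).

DFS with gray/black marking from test:
test gray
  parse gray
    merge gray
    merge black
    notify gray
      scan gray
        fetch gray
        fetch black
      scan black
      clean gray
      clean black
    notify black
    render gray
      render→test: test is gray → back edge
Back edge closes the cycle test → parse → render → test; its vertices are {test, parse, render}.

test, parse, render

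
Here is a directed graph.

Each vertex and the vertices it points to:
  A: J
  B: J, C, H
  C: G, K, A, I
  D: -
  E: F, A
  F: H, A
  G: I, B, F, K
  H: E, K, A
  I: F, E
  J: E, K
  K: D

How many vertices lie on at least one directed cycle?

8

A vertex is on a directed cycle iff it belongs to a strongly connected component of size ≥ 2 (or has a self-loop).
The vertices on cycles are {A, B, C, E, F, G, H, J} — 8 in total.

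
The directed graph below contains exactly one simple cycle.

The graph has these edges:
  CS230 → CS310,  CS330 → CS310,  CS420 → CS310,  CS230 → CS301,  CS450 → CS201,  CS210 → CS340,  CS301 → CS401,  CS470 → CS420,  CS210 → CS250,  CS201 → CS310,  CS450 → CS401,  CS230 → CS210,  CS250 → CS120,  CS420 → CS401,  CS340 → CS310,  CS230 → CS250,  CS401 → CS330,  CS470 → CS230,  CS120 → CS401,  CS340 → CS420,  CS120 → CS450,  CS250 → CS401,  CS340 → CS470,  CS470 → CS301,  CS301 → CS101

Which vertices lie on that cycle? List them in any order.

DFS with gray/black marking from CS230:
CS230 gray
  CS250 gray
    CS120 gray
      CS450 gray
        CS201 gray
          CS310 gray
          CS310 black
        CS201 black
        CS401 gray
          CS330 gray
            CS330→CS310: CS310 black — skip
          CS330 black
        CS401 black
      CS450 black
      CS120→CS401: CS401 black — skip
    CS120 black
    CS250→CS401: CS401 black — skip
  CS250 black
  CS210 gray
    CS340 gray
      CS340→CS310: CS310 black — skip
      CS470 gray
        CS470→CS230: CS230 is gray → back edge
Back edge closes the cycle CS230 → CS210 → CS340 → CS470 → CS230; its vertices are {CS210, CS230, CS340, CS470}.

CS210, CS230, CS340, CS470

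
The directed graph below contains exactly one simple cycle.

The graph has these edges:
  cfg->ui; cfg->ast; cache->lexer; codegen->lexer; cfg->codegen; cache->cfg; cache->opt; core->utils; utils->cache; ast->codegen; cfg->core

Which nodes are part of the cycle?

DFS with gray/black marking from cache:
cache gray
  opt gray
  opt black
  cfg gray
    ui gray
    ui black
    codegen gray
      lexer gray
      lexer black
    codegen black
    core gray
      utils gray
        utils→cache: cache is gray → back edge
Back edge closes the cycle cache → cfg → core → utils → cache; its vertices are {cfg, core, cache, utils}.

cfg, core, cache, utils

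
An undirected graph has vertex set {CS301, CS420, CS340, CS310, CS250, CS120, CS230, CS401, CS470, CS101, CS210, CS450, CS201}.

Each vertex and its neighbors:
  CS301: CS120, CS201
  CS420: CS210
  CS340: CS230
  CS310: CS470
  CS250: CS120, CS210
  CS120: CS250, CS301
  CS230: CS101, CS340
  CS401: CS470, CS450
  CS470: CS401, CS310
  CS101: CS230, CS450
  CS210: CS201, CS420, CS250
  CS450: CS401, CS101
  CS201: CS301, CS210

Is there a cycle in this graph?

DFS, tracking each vertex's parent; an edge to a visited non-parent vertex closes a cycle.
Start from CS230:
visit CS230 (parent –)
  visit CS101 (parent CS230)
    CS101–CS230: parent, skip
    visit CS450 (parent CS101)
      visit CS401 (parent CS450)
        visit CS470 (parent CS401)
          CS470–CS401: parent, skip
          visit CS310 (parent CS470)
            CS310–CS470: parent, skip
        CS401–CS450: parent, skip
      CS450–CS101: parent, skip
  visit CS340 (parent CS230)
    CS340–CS230: parent, skip
visit CS301 (parent –)
  visit CS120 (parent CS301)
    visit CS250 (parent CS120)
      CS250–CS120: parent, skip
      visit CS210 (parent CS250)
        visit CS201 (parent CS210)
          CS201–CS301: CS301 visited and ≠ parent → cycle
Cycle: CS301 – CS120 – CS250 – CS210 – CS201 – CS301.

Yes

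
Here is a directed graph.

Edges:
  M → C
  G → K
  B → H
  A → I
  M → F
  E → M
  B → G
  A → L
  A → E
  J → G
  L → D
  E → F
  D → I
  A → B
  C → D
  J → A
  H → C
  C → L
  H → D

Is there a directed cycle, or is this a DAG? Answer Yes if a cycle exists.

DFS with white/gray/black marking, starting from C:
C gray
  D gray
    I gray
    I black
  D black
  L gray
    L→D: D black — skip
  L black
C black
A gray
  A→L: L black — skip
  B gray
    H gray
      H→C: C black — skip
      H→D: D black — skip
    H black
    G gray
      K gray
      K black
    G black
  B black
  E gray
    M gray
      F gray
      F black
      M→C: C black — skip
    M black
    E→F: F black — skip
  E black
  A→I: I black — skip
A black
J gray
  J→A: A black — skip
  J→G: G black — skip
J black
Every edge goes to a white or black vertex — no back edge, so the graph is acyclic.

No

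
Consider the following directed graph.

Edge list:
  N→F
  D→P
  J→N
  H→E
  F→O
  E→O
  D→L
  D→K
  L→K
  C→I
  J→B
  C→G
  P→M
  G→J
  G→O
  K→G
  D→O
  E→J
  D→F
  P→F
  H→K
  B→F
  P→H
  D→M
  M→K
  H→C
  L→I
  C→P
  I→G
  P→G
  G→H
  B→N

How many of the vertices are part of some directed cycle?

7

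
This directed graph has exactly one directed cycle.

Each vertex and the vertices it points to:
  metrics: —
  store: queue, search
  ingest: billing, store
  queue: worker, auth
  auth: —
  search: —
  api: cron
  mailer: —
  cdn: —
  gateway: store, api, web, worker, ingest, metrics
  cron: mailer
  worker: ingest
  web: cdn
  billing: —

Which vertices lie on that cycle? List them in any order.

queue, store, ingest, worker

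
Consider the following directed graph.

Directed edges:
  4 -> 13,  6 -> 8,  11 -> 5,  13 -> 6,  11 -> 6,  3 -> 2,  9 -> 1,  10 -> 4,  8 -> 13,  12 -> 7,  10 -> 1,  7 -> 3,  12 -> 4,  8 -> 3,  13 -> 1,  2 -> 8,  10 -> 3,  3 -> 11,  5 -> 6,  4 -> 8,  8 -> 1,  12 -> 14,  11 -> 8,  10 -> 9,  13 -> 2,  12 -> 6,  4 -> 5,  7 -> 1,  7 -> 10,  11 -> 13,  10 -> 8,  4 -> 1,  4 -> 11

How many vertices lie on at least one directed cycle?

A vertex is on a directed cycle iff it belongs to a strongly connected component of size ≥ 2 (or has a self-loop).
The vertices on cycles are {2, 3, 5, 6, 8, 11, 13} — 7 in total.

7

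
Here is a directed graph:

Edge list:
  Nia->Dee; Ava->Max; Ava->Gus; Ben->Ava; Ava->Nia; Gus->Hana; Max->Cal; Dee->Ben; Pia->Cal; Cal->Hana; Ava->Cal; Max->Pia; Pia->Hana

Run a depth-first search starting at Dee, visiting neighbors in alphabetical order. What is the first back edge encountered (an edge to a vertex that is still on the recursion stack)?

Nia→Dee

DFS from Dee (visiting neighbors in alphabetical order); mark gray on enter, black on exit:
Dee gray
  Ben gray
    Ava gray
      Cal gray
        Hana gray
        Hana black
      Cal black
      Gus gray
        Gus→Hana: Hana black — skip
      Gus black
      Max gray
        Max→Cal: Cal black — skip
        Pia gray
          Pia→Cal: Cal black — skip
          Pia→Hana: Hana black — skip
        Pia black
      Max black
      Nia gray
        Nia→Dee: Dee is gray → back edge
First back edge: Nia → Dee.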